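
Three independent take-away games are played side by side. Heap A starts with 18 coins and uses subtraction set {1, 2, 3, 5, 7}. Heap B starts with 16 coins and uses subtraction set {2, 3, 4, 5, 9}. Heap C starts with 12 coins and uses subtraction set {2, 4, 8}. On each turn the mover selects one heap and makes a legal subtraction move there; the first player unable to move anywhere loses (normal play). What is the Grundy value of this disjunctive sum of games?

3

Heap A, S = {1, 2, 3, 5, 7}:
n :  0  1  2  3  4  5  6  7  8  9 10 11 12 13 14 15 16 17 18
G :  0  1  2  3  0  1  2  3  0  1  2  3  0  1  2  3  0  1  2
G_A(18) = 2.
Heap B, S = {2, 3, 4, 5, 9}:
n :  0  1  2  3  4  5  6  7  8  9 10 11 12 13 14 15 16
G :  0  0  1  1  2  2  3  0  0  1  1  2  2  3  0  0  1
G_B(16) = 1.
Heap C, S = {2, 4, 8}:
n :  0  1  2  3  4  5  6  7  8  9 10 11 12
G :  0  0  1  1  2  2  0  0  1  1  2  2  0
G_C(12) = 0.
Combined Grundy value = 2 ⊕ 1 ⊕ 0 = 3.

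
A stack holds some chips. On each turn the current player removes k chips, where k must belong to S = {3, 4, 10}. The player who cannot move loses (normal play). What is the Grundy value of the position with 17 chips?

1

G(0) = 0
G(1) = mex{} = 0
G(2) = mex{} = 0
G(3) = mex{0} = 1
G(4) = mex{0,0} = 1
G(5) = mex{0,0} = 1
G(6) = mex{1,0} = 2
G(7) = mex{1,1} = 0
G(8) = mex{1,1} = 0
G(9) = mex{2,1} = 0
G(10) = mex{0,2,0} = 1
G(11) = mex{0,0,0} = 1
G(12) = mex{0,0,0} = 1
G(13) = mex{1,0,1} = 2
G(14) = mex{1,1,1} = 0
G(15) = mex{1,1,1} = 0
G(16) = mex{2,1,2} = 0
G(17) = mex{0,2,0} = 1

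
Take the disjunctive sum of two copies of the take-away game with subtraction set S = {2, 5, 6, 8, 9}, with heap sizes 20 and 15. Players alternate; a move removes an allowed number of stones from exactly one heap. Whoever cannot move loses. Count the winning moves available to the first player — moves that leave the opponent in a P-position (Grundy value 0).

All heaps use S = {2, 5, 6, 8, 9}:
G(0) = 0
G(1) = mex{} = 0
G(2) = mex{0} = 1
G(3) = mex{0} = 1
G(4) = mex{1} = 0
G(5) = mex{1,0} = 2
G(6) = mex{0,0,0} = 1
G(7) = mex{2,1,0} = 3
G(8) = mex{1,1,1,0} = 2
G(9) = mex{3,0,1,0,0} = 2
G(10) = mex{2,2,0,1,0} = 3
G(11) = mex{2,1,2,1,1} = 0
G(12) = mex{3,3,1,0,1} = 2
G(13) = mex{0,2,3,2,0} = 1
G(14) = mex{2,2,2,1,2} = 0
G(15) = mex{1,3,2,3,1} = 0
G(16) = mex{0,0,3,2,3} = 1
G(17) = mex{0,2,0,2,2} = 1
G(18) = mex{1,1,2,3,2} = 0
G(19) = mex{1,0,1,0,3} = 2
G(20) = mex{0,0,0,2,0} = 1
Heap A: G(20) = 1.
Heap B: G(15) = 0.
Combined Grundy value = 1 ⊕ 0 = 1.
A winning move leaves total XOR = 0, i.e. changes one component's Grundy value g to g ⊕ X where X is the current total.
Heap A: need g' = 1⊕1 = 0. Options: 20−2→G=0, 20−5→G=0, 20−6→G=0, 20−8→G=2, 20−9→G=0. Hits: 4.
Heap B: need g' = 0⊕1 = 1. Options: 15−2→G=1, 15−5→G=3, 15−6→G=2, 15−8→G=3, 15−9→G=1. Hits: 2.

6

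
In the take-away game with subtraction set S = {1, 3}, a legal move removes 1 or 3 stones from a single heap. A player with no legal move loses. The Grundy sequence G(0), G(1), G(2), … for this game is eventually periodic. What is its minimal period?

2

G(0) = 0
G(1) = mex{0} = 1
G(2) = mex{1} = 0
G(3) = mex{0,0} = 1
G(4) = mex{1,1} = 0
G(5) = mex{0,0} = 1
G(6) = mex{1,1} = 0
G(7) = mex{0,0} = 1
G(8) = mex{1,1} = 0
G(9) = mex{0,0} = 1
G(10) = mex{1,1} = 0
G(11) = mex{0,0} = 1
G(12) = mex{1,1} = 0
G(13) = mex{0,0} = 1
G(14) = mex{1,1} = 0
G(n+2) = G(n) holds for n = 0,…,2 (a full window of length max(S) = 3), so the sequence is purely periodic with period 2.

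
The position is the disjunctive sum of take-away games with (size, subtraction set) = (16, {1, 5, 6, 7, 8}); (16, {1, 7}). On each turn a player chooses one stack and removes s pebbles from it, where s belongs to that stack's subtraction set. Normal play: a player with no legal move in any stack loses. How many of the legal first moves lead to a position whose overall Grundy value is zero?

Stack A, S = {1, 5, 6, 7, 8}:
G(0) = 0
G(1) = mex{0} = 1
G(2) = mex{1} = 0
G(3) = mex{0} = 1
G(4) = mex{1} = 0
G(5) = mex{0,0} = 1
G(6) = mex{1,1,0} = 2
G(7) = mex{2,0,1,0} = 3
G(8) = mex{3,1,0,1,0} = 2
G(9) = mex{2,0,1,0,1} = 3
G(10) = mex{3,1,0,1,0} = 2
G(11) = mex{2,2,1,0,1} = 3
G(12) = mex{3,3,2,1,0} = 4
G(13) = mex{4,2,3,2,1} = 0
G(14) = mex{0,3,2,3,2} = 1
G(15) = mex{1,2,3,2,3} = 0
G(16) = mex{0,3,2,3,2} = 1
G_A(16) = 1.
Stack B, S = {1, 7}:
n :  0  1  2  3  4  5  6  7  8  9 10 11 12 13 14 15 16
G :  0  1  0  1  0  1  0  1  0  1  0  1  0  1  0  1  0
G_B(16) = 0.
Combined Grundy value = 1 ⊕ 0 = 1.
A winning move leaves total XOR = 0, i.e. changes one component's Grundy value g to g ⊕ X where X is the current total.
Stack A: need g' = 1⊕1 = 0. Options: 16−1→G=0, 16−5→G=3, 16−6→G=2, 16−7→G=3, 16−8→G=2. Hits: 1.
Stack B: need g' = 0⊕1 = 1. Options: 16−1→G=1, 16−7→G=1. Hits: 2.

3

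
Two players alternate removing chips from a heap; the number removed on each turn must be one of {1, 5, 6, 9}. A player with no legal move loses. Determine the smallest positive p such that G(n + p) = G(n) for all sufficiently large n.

12

n :  0  1  2  3  4  5  6  7  8  9 10 11 12 13 14 15 16 17 18 19 20 21 22 23 24 25
G :  0  1  0  1  0  1  2  3  2  3  2  3  0  1  0  1  0  1  2  3  2  3  2  3  0  1
G(n+12) = G(n) holds for n = 0,…,8 (a full window of length max(S) = 9), so the sequence is purely periodic with period 12.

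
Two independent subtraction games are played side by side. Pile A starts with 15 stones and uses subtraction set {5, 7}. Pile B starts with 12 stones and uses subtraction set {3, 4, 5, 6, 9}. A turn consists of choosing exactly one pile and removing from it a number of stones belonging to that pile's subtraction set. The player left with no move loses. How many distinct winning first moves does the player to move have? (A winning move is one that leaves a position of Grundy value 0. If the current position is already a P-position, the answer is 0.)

0

Pile A, S = {5, 7}:
G(0) = 0
G(1) = mex{} = 0
G(2) = mex{} = 0
G(3) = mex{} = 0
G(4) = mex{} = 0
G(5) = mex{0} = 1
G(6) = mex{0} = 1
G(7) = mex{0,0} = 1
G(8) = mex{0,0} = 1
G(9) = mex{0,0} = 1
G(10) = mex{1,0} = 2
G(11) = mex{1,0} = 2
G(12) = mex{1,1} = 0
G(13) = mex{1,1} = 0
G(14) = mex{1,1} = 0
G(15) = mex{2,1} = 0
G_A(15) = 0.
Pile B, S = {3, 4, 5, 6, 9}:
G(0) = 0
G(1) = mex{} = 0
G(2) = mex{} = 0
G(3) = mex{0} = 1
G(4) = mex{0,0} = 1
G(5) = mex{0,0,0} = 1
G(6) = mex{1,0,0,0} = 2
G(7) = mex{1,1,0,0} = 2
G(8) = mex{1,1,1,0} = 2
G(9) = mex{2,1,1,1,0} = 3
G(10) = mex{2,2,1,1,0} = 3
G(11) = mex{2,2,2,1,0} = 3
G(12) = mex{3,2,2,2,1} = 0
G_B(12) = 0.
Combined Grundy value = 0 ⊕ 0 = 0.
A winning move leaves total XOR = 0, i.e. changes one component's Grundy value g to g ⊕ X where X is the current total.
Pile A: target g' = 0⊕0 = 0, but every legal move changes the Grundy value (mex property), so 0 moves.
Pile B: target g' = 0⊕0 = 0, but every legal move changes the Grundy value (mex property), so 0 moves.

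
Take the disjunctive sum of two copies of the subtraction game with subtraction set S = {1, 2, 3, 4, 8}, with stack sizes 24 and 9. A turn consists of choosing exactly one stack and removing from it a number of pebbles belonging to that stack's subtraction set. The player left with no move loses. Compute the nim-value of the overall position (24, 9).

0

All stacks use S = {1, 2, 3, 4, 8}:
n :  0  1  2  3  4  5  6  7  8  9 10 11 12 13 14 15 16 17 18 19 20 21 22 23 24
G :  0  1  2  3  4  0  1  2  3  4  0  1  2  3  4  0  1  2  3  4  0  1  2  3  4
Stack A: G(24) = 4.
Stack B: G(9) = 4.
Combined Grundy value = 4 ⊕ 4 = 0.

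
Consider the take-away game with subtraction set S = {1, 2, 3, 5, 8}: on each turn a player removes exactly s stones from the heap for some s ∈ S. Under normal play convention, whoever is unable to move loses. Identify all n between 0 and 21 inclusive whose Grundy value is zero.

0, 4, 10, 14, 20

n :  0  1  2  3  4  5  6  7  8  9 10 11 12 13 14 15 16 17 18 19 20 21
G :  0  1  2  3  0  1  2  3  4  5  0  1  2  3  0  1  2  3  4  5  0  1
P-positions are exactly the n with G(n) = 0.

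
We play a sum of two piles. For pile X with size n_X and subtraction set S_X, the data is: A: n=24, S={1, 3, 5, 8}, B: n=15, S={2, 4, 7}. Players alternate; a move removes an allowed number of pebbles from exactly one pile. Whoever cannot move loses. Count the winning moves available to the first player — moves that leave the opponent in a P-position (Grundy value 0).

1

Pile A, S = {1, 3, 5, 8}:
G(0) = 0
G(1) = mex{0} = 1
G(2) = mex{1} = 0
G(3) = mex{0,0} = 1
G(4) = mex{1,1} = 0
G(5) = mex{0,0,0} = 1
G(6) = mex{1,1,1} = 0
G(7) = mex{0,0,0} = 1
G(8) = mex{1,1,1,0} = 2
G(9) = mex{2,0,0,1} = 3
G(10) = mex{3,1,1,0} = 2
G(11) = mex{2,2,0,1} = 3
G(12) = mex{3,3,1,0} = 2
G(13) = mex{2,2,2,1} = 0
G(14) = mex{0,3,3,0} = 1
G(15) = mex{1,2,2,1} = 0
G(16) = mex{0,0,3,2} = 1
G(17) = mex{1,1,2,3} = 0
G(18) = mex{0,0,0,2} = 1
G(19) = mex{1,1,1,3} = 0
G(20) = mex{0,0,0,2} = 1
G(21) = mex{1,1,1,0} = 2
G(22) = mex{2,0,0,1} = 3
G(23) = mex{3,1,1,0} = 2
G(24) = mex{2,2,0,1} = 3
G_A(24) = 3.
Pile B, S = {2, 4, 7}:
G(0) = 0
G(1) = mex{} = 0
G(2) = mex{0} = 1
G(3) = mex{0} = 1
G(4) = mex{1,0} = 2
G(5) = mex{1,0} = 2
G(6) = mex{2,1} = 0
G(7) = mex{2,1,0} = 3
G(8) = mex{0,2,0} = 1
G(9) = mex{3,2,1} = 0
G(10) = mex{1,0,1} = 2
G(11) = mex{0,3,2} = 1
G(12) = mex{2,1,2} = 0
G(13) = mex{1,0,0} = 2
G(14) = mex{0,2,3} = 1
G(15) = mex{2,1,1} = 0
G_B(15) = 0.
Combined Grundy value = 3 ⊕ 0 = 3.
A winning move leaves total XOR = 0, i.e. changes one component's Grundy value g to g ⊕ X where X is the current total.
Pile A: need g' = 3⊕3 = 0. Options: 24−1→G=2, 24−3→G=2, 24−5→G=0, 24−8→G=1. Hits: 1.
Pile B: need g' = 0⊕3 = 3. Options: 15−2→G=2, 15−4→G=1, 15−7→G=1. Hits: 0.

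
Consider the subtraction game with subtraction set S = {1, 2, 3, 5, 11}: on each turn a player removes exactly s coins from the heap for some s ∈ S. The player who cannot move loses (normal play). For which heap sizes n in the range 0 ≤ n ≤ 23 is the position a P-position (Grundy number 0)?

n :  0  1  2  3  4  5  6  7  8  9 10 11 12 13 14 15 16 17 18 19 20 21 22 23
G :  0  1  2  3  0  1  2  3  0  1  2  3  0  1  2  3  0  1  2  3  0  1  2  3
P-positions are exactly the n with G(n) = 0.

0, 4, 8, 12, 16, 20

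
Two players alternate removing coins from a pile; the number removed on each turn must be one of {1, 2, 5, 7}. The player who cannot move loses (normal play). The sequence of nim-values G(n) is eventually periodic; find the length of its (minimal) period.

G(0) = 0
G(1) = mex{0} = 1
G(2) = mex{1,0} = 2
G(3) = mex{2,1} = 0
G(4) = mex{0,2} = 1
G(5) = mex{1,0,0} = 2
G(6) = mex{2,1,1} = 0
G(7) = mex{0,2,2,0} = 1
G(8) = mex{1,0,0,1} = 2
G(9) = mex{2,1,1,2} = 0
G(10) = mex{0,2,2,0} = 1
G(11) = mex{1,0,0,1} = 2
G(12) = mex{2,1,1,2} = 0
G(13) = mex{0,2,2,0} = 1
G(14) = mex{1,0,0,1} = 2
G(n+3) = G(n) holds for n = 0,…,6 (a full window of length max(S) = 7), so the sequence is purely periodic with period 3.

3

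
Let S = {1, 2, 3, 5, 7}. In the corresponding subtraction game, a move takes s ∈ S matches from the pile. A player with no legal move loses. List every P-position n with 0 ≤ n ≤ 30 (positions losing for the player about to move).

0, 4, 8, 12, 16, 20, 24, 28

G(0) = 0
G(1) = mex{0} = 1
G(2) = mex{1,0} = 2
G(3) = mex{2,1,0} = 3
G(4) = mex{3,2,1} = 0
G(5) = mex{0,3,2,0} = 1
G(6) = mex{1,0,3,1} = 2
G(7) = mex{2,1,0,2,0} = 3
G(8) = mex{3,2,1,3,1} = 0
G(9) = mex{0,3,2,0,2} = 1
G(10) = mex{1,0,3,1,3} = 2
G(11) = mex{2,1,0,2,0} = 3
G(12) = mex{3,2,1,3,1} = 0
G(13) = mex{0,3,2,0,2} = 1
G(14) = mex{1,0,3,1,3} = 2
G(15) = mex{2,1,0,2,0} = 3
G(16) = mex{3,2,1,3,1} = 0
G(17) = mex{0,3,2,0,2} = 1
G(18) = mex{1,0,3,1,3} = 2
G(19) = mex{2,1,0,2,0} = 3
G(20) = mex{3,2,1,3,1} = 0
G(21) = mex{0,3,2,0,2} = 1
G(22) = mex{1,0,3,1,3} = 2
G(23) = mex{2,1,0,2,0} = 3
G(24) = mex{3,2,1,3,1} = 0
G(25) = mex{0,3,2,0,2} = 1
G(26) = mex{1,0,3,1,3} = 2
G(27) = mex{2,1,0,2,0} = 3
G(28) = mex{3,2,1,3,1} = 0
G(29) = mex{0,3,2,0,2} = 1
G(30) = mex{1,0,3,1,3} = 2
P-positions are exactly the n with G(n) = 0.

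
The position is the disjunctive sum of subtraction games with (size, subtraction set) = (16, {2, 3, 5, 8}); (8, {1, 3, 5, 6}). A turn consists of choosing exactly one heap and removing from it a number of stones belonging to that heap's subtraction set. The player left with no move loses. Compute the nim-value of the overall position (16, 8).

Heap A, S = {2, 3, 5, 8}:
G(0) = 0
G(1) = mex{} = 0
G(2) = mex{0} = 1
G(3) = mex{0,0} = 1
G(4) = mex{1,0} = 2
G(5) = mex{1,1,0} = 2
G(6) = mex{2,1,0} = 3
G(7) = mex{2,2,1} = 0
G(8) = mex{3,2,1,0} = 4
G(9) = mex{0,3,2,0} = 1
G(10) = mex{4,0,2,1} = 3
G(11) = mex{1,4,3,1} = 0
G(12) = mex{3,1,0,2} = 4
G(13) = mex{0,3,4,2} = 1
G(14) = mex{4,0,1,3} = 2
G(15) = mex{1,4,3,0} = 2
G(16) = mex{2,1,0,4} = 3
G_A(16) = 3.
Heap B, S = {1, 3, 5, 6}:
G(0) = 0
G(1) = mex{0} = 1
G(2) = mex{1} = 0
G(3) = mex{0,0} = 1
G(4) = mex{1,1} = 0
G(5) = mex{0,0,0} = 1
G(6) = mex{1,1,1,0} = 2
G(7) = mex{2,0,0,1} = 3
G(8) = mex{3,1,1,0} = 2
G_B(8) = 2.
Combined Grundy value = 3 ⊕ 2 = 1.

1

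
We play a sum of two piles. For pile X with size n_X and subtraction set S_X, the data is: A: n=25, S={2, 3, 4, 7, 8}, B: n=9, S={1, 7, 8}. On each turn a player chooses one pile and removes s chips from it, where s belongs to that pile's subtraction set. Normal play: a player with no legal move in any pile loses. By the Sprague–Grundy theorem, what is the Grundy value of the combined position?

2

Pile A, S = {2, 3, 4, 7, 8}:
n :  0  1  2  3  4  5  6  7  8  9 10 11 12 13 14 15 16 17 18 19 20 21 22 23 24 25
G :  0  0  1  1  2  2  0  3  1  4  2  0  0  1  1  2  2  0  3  1  4  2  0  0  1  1
G_A(25) = 1.
Pile B, S = {1, 7, 8}:
n : 0 1 2 3 4 5 6 7 8 9
G : 0 1 0 1 0 1 0 1 2 3
G_B(9) = 3.
Combined Grundy value = 1 ⊕ 3 = 2.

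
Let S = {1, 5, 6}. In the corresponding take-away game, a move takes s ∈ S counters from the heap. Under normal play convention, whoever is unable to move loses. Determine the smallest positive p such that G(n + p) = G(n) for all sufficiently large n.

11

n :  0  1  2  3  4  5  6  7  8  9 10 11 12 13 14 15 16 17 18 19 20 21 22 23
G :  0  1  0  1  0  1  2  3  2  3  2  0  1  0  1  0  1  2  3  2  3  2  0  1
G(n+11) = G(n) holds for n = 0,…,5 (a full window of length max(S) = 6), so the sequence is purely periodic with period 11.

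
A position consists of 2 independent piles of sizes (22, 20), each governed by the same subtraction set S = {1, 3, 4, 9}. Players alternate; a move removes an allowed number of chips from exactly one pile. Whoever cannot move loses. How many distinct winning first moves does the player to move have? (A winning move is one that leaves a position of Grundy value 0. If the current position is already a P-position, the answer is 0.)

2

All piles use S = {1, 3, 4, 9}:
G(0) = 0
G(1) = mex{0} = 1
G(2) = mex{1} = 0
G(3) = mex{0,0} = 1
G(4) = mex{1,1,0} = 2
G(5) = mex{2,0,1} = 3
G(6) = mex{3,1,0} = 2
G(7) = mex{2,2,1} = 0
G(8) = mex{0,3,2} = 1
G(9) = mex{1,2,3,0} = 4
G(10) = mex{4,0,2,1} = 3
G(11) = mex{3,1,0,0} = 2
G(12) = mex{2,4,1,1} = 0
G(13) = mex{0,3,4,2} = 1
G(14) = mex{1,2,3,3} = 0
G(15) = mex{0,0,2,2} = 1
G(16) = mex{1,1,0,0} = 2
G(17) = mex{2,0,1,1} = 3
G(18) = mex{3,1,0,4} = 2
G(19) = mex{2,2,1,3} = 0
G(20) = mex{0,3,2,2} = 1
G(21) = mex{1,2,3,0} = 4
G(22) = mex{4,0,2,1} = 3
Pile A: G(22) = 3.
Pile B: G(20) = 1.
Combined Grundy value = 3 ⊕ 1 = 2.
A winning move leaves total XOR = 0, i.e. changes one component's Grundy value g to g ⊕ X where X is the current total.
Pile A: need g' = 3⊕2 = 1. Options: 22−1→G=4, 22−3→G=0, 22−4→G=2, 22−9→G=1. Hits: 1.
Pile B: need g' = 1⊕2 = 3. Options: 20−1→G=0, 20−3→G=3, 20−4→G=2, 20−9→G=2. Hits: 1.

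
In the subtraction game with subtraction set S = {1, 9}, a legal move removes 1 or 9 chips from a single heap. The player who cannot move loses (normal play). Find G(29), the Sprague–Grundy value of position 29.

1

G(0) = 0
G(1) = mex{0} = 1
G(2) = mex{1} = 0
G(3) = mex{0} = 1
G(4) = mex{1} = 0
G(5) = mex{0} = 1
G(6) = mex{1} = 0
G(7) = mex{0} = 1
G(8) = mex{1} = 0
G(9) = mex{0,0} = 1
G(10) = mex{1,1} = 0
G(11) = mex{0,0} = 1
G(12) = mex{1,1} = 0
G(13) = mex{0,0} = 1
G(14) = mex{1,1} = 0
G(15) = mex{0,0} = 1
G(16) = mex{1,1} = 0
G(17) = mex{0,0} = 1
G(18) = mex{1,1} = 0
G(19) = mex{0,0} = 1
G(20) = mex{1,1} = 0
G(21) = mex{0,0} = 1
G(22) = mex{1,1} = 0
G(23) = mex{0,0} = 1
G(24) = mex{1,1} = 0
G(25) = mex{0,0} = 1
G(26) = mex{1,1} = 0
G(27) = mex{0,0} = 1
G(28) = mex{1,1} = 0
G(29) = mex{0,0} = 1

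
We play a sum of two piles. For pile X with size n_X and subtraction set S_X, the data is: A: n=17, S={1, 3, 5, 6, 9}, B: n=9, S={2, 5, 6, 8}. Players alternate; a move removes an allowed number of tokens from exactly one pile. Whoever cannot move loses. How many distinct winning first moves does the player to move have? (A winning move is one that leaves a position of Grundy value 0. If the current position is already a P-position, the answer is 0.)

2

Pile A, S = {1, 3, 5, 6, 9}:
n :  0  1  2  3  4  5  6  7  8  9 10 11 12 13 14 15 16 17
G :  0  1  0  1  0  1  2  3  2  3  2  3  0  1  0  1  0  1
G_A(17) = 1.
Pile B, S = {2, 5, 6, 8}:
n : 0 1 2 3 4 5 6 7 8 9
G : 0 0 1 1 0 2 1 3 2 2
G_B(9) = 2.
Combined Grundy value = 1 ⊕ 2 = 3.
A winning move leaves total XOR = 0, i.e. changes one component's Grundy value g to g ⊕ X where X is the current total.
Pile A: need g' = 1⊕3 = 2. Options: 17−1→G=0, 17−3→G=0, 17−5→G=0, 17−6→G=3, 17−9→G=2. Hits: 1.
Pile B: need g' = 2⊕3 = 1. Options: 9−2→G=3, 9−5→G=0, 9−6→G=1, 9−8→G=0. Hits: 1.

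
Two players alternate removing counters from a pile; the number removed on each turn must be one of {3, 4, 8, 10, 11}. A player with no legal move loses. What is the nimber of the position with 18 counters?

n :  0  1  2  3  4  5  6  7  8  9 10 11 12 13 14 15 16 17 18
G :  0  0  0  1  1  1  2  0  2  3  1  3  4  2  0  2  0  1  3

3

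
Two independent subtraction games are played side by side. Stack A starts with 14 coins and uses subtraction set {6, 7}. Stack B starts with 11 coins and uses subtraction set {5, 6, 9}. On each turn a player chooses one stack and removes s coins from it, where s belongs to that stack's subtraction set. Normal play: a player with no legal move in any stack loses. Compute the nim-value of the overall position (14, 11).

Stack A, S = {6, 7}:
G(0) = 0
G(1) = mex{} = 0
G(2) = mex{} = 0
G(3) = mex{} = 0
G(4) = mex{} = 0
G(5) = mex{} = 0
G(6) = mex{0} = 1
G(7) = mex{0,0} = 1
G(8) = mex{0,0} = 1
G(9) = mex{0,0} = 1
G(10) = mex{0,0} = 1
G(11) = mex{0,0} = 1
G(12) = mex{1,0} = 2
G(13) = mex{1,1} = 0
G(14) = mex{1,1} = 0
G_A(14) = 0.
Stack B, S = {5, 6, 9}:
G(0) = 0
G(1) = mex{} = 0
G(2) = mex{} = 0
G(3) = mex{} = 0
G(4) = mex{} = 0
G(5) = mex{0} = 1
G(6) = mex{0,0} = 1
G(7) = mex{0,0} = 1
G(8) = mex{0,0} = 1
G(9) = mex{0,0,0} = 1
G(10) = mex{1,0,0} = 2
G(11) = mex{1,1,0} = 2
G_B(11) = 2.
Combined Grundy value = 0 ⊕ 2 = 2.

2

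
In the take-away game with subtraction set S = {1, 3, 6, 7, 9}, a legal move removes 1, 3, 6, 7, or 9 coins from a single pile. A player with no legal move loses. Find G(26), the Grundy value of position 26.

G(0) = 0
G(1) = mex{0} = 1
G(2) = mex{1} = 0
G(3) = mex{0,0} = 1
G(4) = mex{1,1} = 0
G(5) = mex{0,0} = 1
G(6) = mex{1,1,0} = 2
G(7) = mex{2,0,1,0} = 3
G(8) = mex{3,1,0,1} = 2
G(9) = mex{2,2,1,0,0} = 3
G(10) = mex{3,3,0,1,1} = 2
G(11) = mex{2,2,1,0,0} = 3
G(12) = mex{3,3,2,1,1} = 0
G(13) = mex{0,2,3,2,0} = 1
G(14) = mex{1,3,2,3,1} = 0
G(15) = mex{0,0,3,2,2} = 1
G(16) = mex{1,1,2,3,3} = 0
G(17) = mex{0,0,3,2,2} = 1
G(18) = mex{1,1,0,3,3} = 2
G(19) = mex{2,0,1,0,2} = 3
G(20) = mex{3,1,0,1,3} = 2
G(21) = mex{2,2,1,0,0} = 3
G(22) = mex{3,3,0,1,1} = 2
G(23) = mex{2,2,1,0,0} = 3
G(24) = mex{3,3,2,1,1} = 0
G(25) = mex{0,2,3,2,0} = 1
G(26) = mex{1,3,2,3,1} = 0

0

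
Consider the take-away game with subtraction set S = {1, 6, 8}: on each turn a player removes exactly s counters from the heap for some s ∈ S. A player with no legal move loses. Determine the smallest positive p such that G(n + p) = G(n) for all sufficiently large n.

7

n :  0  1  2  3  4  5  6  7  8  9 10 11 12 13 14 15 16
G :  0  1  0  1  0  1  2  0  1  0  1  0  1  2  0  1  0
G(n+7) = G(n) holds for n = 0,…,7 (a full window of length max(S) = 8), so the sequence is purely periodic with period 7.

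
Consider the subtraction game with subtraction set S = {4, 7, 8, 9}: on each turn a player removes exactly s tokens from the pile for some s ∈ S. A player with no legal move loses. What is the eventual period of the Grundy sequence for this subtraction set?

13

G(0) = 0
G(1) = mex{} = 0
G(2) = mex{} = 0
G(3) = mex{} = 0
G(4) = mex{0} = 1
G(5) = mex{0} = 1
G(6) = mex{0} = 1
G(7) = mex{0,0} = 1
G(8) = mex{1,0,0} = 2
G(9) = mex{1,0,0,0} = 2
G(10) = mex{1,0,0,0} = 2
G(11) = mex{1,1,0,0} = 2
G(12) = mex{2,1,1,0} = 3
G(13) = mex{2,1,1,1} = 0
G(14) = mex{2,1,1,1} = 0
G(15) = mex{2,2,1,1} = 0
G(16) = mex{3,2,2,1} = 0
G(17) = mex{0,2,2,2} = 1
G(18) = mex{0,2,2,2} = 1
G(19) = mex{0,3,2,2} = 1
G(20) = mex{0,0,3,2} = 1
G(21) = mex{1,0,0,3} = 2
G(22) = mex{1,0,0,0} = 2
G(23) = mex{1,0,0,0} = 2
G(24) = mex{1,1,0,0} = 2
G(25) = mex{2,1,1,0} = 3
G(26) = mex{2,1,1,1} = 0
G(27) = mex{2,1,1,1} = 0
G(n+13) = G(n) holds for n = 0,…,8 (a full window of length max(S) = 9), so the sequence is purely periodic with period 13.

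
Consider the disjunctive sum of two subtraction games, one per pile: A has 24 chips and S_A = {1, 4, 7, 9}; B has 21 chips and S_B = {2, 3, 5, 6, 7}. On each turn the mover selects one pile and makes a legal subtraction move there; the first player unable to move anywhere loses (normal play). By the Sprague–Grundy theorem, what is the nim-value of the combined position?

Pile A, S = {1, 4, 7, 9}:
G(0) = 0
G(1) = mex{0} = 1
G(2) = mex{1} = 0
G(3) = mex{0} = 1
G(4) = mex{1,0} = 2
G(5) = mex{2,1} = 0
G(6) = mex{0,0} = 1
G(7) = mex{1,1,0} = 2
G(8) = mex{2,2,1} = 0
G(9) = mex{0,0,0,0} = 1
G(10) = mex{1,1,1,1} = 0
G(11) = mex{0,2,2,0} = 1
G(12) = mex{1,0,0,1} = 2
G(13) = mex{2,1,1,2} = 0
G(14) = mex{0,0,2,0} = 1
G(15) = mex{1,1,0,1} = 2
G(16) = mex{2,2,1,2} = 0
G(17) = mex{0,0,0,0} = 1
G(18) = mex{1,1,1,1} = 0
G(19) = mex{0,2,2,0} = 1
G(20) = mex{1,0,0,1} = 2
G(21) = mex{2,1,1,2} = 0
G(22) = mex{0,0,2,0} = 1
G(23) = mex{1,1,0,1} = 2
G(24) = mex{2,2,1,2} = 0
G_A(24) = 0.
Pile B, S = {2, 3, 5, 6, 7}:
n :  0  1  2  3  4  5  6  7  8  9 10 11 12 13 14 15 16 17 18 19 20 21
G :  0  0  1  1  2  2  3  3  4  0  0  1  1  2  2  3  3  4  0  0  1  1
G_B(21) = 1.
Combined Grundy value = 0 ⊕ 1 = 1.

1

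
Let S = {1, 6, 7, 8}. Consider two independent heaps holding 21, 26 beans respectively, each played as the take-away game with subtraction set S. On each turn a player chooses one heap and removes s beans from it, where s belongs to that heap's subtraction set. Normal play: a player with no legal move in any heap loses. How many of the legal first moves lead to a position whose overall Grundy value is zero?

3

All heaps use S = {1, 6, 7, 8}:
n :  0  1  2  3  4  5  6  7  8  9 10 11 12 13 14 15 16 17 18 19 20 21 22 23 24 25 26
G :  0  1  0  1  0  1  2  3  2  3  2  3  4  0  1  0  1  0  1  2  3  2  3  2  3  4  0
Heap A: G(21) = 2.
Heap B: G(26) = 0.
Combined Grundy value = 2 ⊕ 0 = 2.
A winning move leaves total XOR = 0, i.e. changes one component's Grundy value g to g ⊕ X where X is the current total.
Heap A: need g' = 2⊕2 = 0. Options: 21−1→G=3, 21−6→G=0, 21−7→G=1, 21−8→G=0. Hits: 2.
Heap B: need g' = 0⊕2 = 2. Options: 26−1→G=4, 26−6→G=3, 26−7→G=2, 26−8→G=1. Hits: 1.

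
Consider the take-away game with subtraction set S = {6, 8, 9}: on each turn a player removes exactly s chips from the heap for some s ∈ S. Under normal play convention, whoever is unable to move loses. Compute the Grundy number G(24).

1

G(0) = 0
G(1) = mex{} = 0
G(2) = mex{} = 0
G(3) = mex{} = 0
G(4) = mex{} = 0
G(5) = mex{} = 0
G(6) = mex{0} = 1
G(7) = mex{0} = 1
G(8) = mex{0,0} = 1
G(9) = mex{0,0,0} = 1
G(10) = mex{0,0,0} = 1
G(11) = mex{0,0,0} = 1
G(12) = mex{1,0,0} = 2
G(13) = mex{1,0,0} = 2
G(14) = mex{1,1,0} = 2
G(15) = mex{1,1,1} = 0
G(16) = mex{1,1,1} = 0
G(17) = mex{1,1,1} = 0
G(18) = mex{2,1,1} = 0
G(19) = mex{2,1,1} = 0
G(20) = mex{2,2,1} = 0
G(21) = mex{0,2,2} = 1
G(22) = mex{0,2,2} = 1
G(23) = mex{0,0,2} = 1
G(24) = mex{0,0,0} = 1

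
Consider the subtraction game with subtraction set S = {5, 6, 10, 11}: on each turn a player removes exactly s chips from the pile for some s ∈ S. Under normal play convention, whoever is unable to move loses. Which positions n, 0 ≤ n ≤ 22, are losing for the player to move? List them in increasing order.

0, 1, 2, 3, 4, 16, 17, 18, 19, 20

G(0) = 0
G(1) = mex{} = 0
G(2) = mex{} = 0
G(3) = mex{} = 0
G(4) = mex{} = 0
G(5) = mex{0} = 1
G(6) = mex{0,0} = 1
G(7) = mex{0,0} = 1
G(8) = mex{0,0} = 1
G(9) = mex{0,0} = 1
G(10) = mex{1,0,0} = 2
G(11) = mex{1,1,0,0} = 2
G(12) = mex{1,1,0,0} = 2
G(13) = mex{1,1,0,0} = 2
G(14) = mex{1,1,0,0} = 2
G(15) = mex{2,1,1,0} = 3
G(16) = mex{2,2,1,1} = 0
G(17) = mex{2,2,1,1} = 0
G(18) = mex{2,2,1,1} = 0
G(19) = mex{2,2,1,1} = 0
G(20) = mex{3,2,2,1} = 0
G(21) = mex{0,3,2,2} = 1
G(22) = mex{0,0,2,2} = 1
P-positions are exactly the n with G(n) = 0.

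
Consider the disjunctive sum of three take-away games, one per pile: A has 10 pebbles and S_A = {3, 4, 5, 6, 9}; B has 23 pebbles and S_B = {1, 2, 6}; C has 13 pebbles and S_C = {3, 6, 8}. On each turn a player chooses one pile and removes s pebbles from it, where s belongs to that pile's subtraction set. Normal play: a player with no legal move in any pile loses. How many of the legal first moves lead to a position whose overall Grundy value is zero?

3

Pile A, S = {3, 4, 5, 6, 9}:
G(0) = 0
G(1) = mex{} = 0
G(2) = mex{} = 0
G(3) = mex{0} = 1
G(4) = mex{0,0} = 1
G(5) = mex{0,0,0} = 1
G(6) = mex{1,0,0,0} = 2
G(7) = mex{1,1,0,0} = 2
G(8) = mex{1,1,1,0} = 2
G(9) = mex{2,1,1,1,0} = 3
G(10) = mex{2,2,1,1,0} = 3
G_A(10) = 3.
Pile B, S = {1, 2, 6}:
n :  0  1  2  3  4  5  6  7  8  9 10 11 12 13 14 15 16 17 18 19 20 21 22 23
G :  0  1  2  0  1  2  3  0  1  2  0  1  2  3  0  1  2  0  1  2  3  0  1  2
G_B(23) = 2.
Pile C, S = {3, 6, 8}:
n :  0  1  2  3  4  5  6  7  8  9 10 11 12 13
G :  0  0  0  1  1  1  2  2  2  3  3  0  0  0
G_C(13) = 0.
Combined Grundy value = 3 ⊕ 2 ⊕ 0 = 1.
A winning move leaves total XOR = 0, i.e. changes one component's Grundy value g to g ⊕ X where X is the current total.
Pile A: need g' = 3⊕1 = 2. Options: 10−3→G=2, 10−4→G=2, 10−5→G=1, 10−6→G=1, 10−9→G=0. Hits: 2.
Pile B: need g' = 2⊕1 = 3. Options: 23−1→G=1, 23−2→G=0, 23−6→G=0. Hits: 0.
Pile C: need g' = 0⊕1 = 1. Options: 13−3→G=3, 13−6→G=2, 13−8→G=1. Hits: 1.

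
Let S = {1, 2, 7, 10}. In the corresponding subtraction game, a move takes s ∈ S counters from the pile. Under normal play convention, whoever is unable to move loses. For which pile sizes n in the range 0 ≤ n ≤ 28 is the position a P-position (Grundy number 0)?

0, 3, 6, 9, 12, 15, 18, 21, 24, 27

n :  0  1  2  3  4  5  6  7  8  9 10 11 12 13 14 15 16 17 18 19 20 21 22 23 24 25 26 27 28
G :  0  1  2  0  1  2  0  1  2  0  1  2  0  1  2  0  1  2  0  1  2  0  1  2  0  1  2  0  1
P-positions are exactly the n with G(n) = 0.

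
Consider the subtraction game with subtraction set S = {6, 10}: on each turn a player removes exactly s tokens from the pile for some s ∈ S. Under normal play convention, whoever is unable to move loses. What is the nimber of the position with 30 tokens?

G(0) = 0
G(1) = mex{} = 0
G(2) = mex{} = 0
G(3) = mex{} = 0
G(4) = mex{} = 0
G(5) = mex{} = 0
G(6) = mex{0} = 1
G(7) = mex{0} = 1
G(8) = mex{0} = 1
G(9) = mex{0} = 1
G(10) = mex{0,0} = 1
G(11) = mex{0,0} = 1
G(12) = mex{1,0} = 2
G(13) = mex{1,0} = 2
G(14) = mex{1,0} = 2
G(15) = mex{1,0} = 2
G(16) = mex{1,1} = 0
G(17) = mex{1,1} = 0
G(18) = mex{2,1} = 0
G(19) = mex{2,1} = 0
G(20) = mex{2,1} = 0
G(21) = mex{2,1} = 0
G(22) = mex{0,2} = 1
G(23) = mex{0,2} = 1
G(24) = mex{0,2} = 1
G(25) = mex{0,2} = 1
G(26) = mex{0,0} = 1
G(27) = mex{0,0} = 1
G(28) = mex{1,0} = 2
G(29) = mex{1,0} = 2
G(30) = mex{1,0} = 2

2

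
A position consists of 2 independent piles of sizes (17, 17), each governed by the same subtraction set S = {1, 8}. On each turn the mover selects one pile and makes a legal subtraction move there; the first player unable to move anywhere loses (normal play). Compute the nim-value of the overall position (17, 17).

All piles use S = {1, 8}:
n :  0  1  2  3  4  5  6  7  8  9 10 11 12 13 14 15 16 17
G :  0  1  0  1  0  1  0  1  2  0  1  0  1  0  1  0  1  2
Pile A: G(17) = 2.
Pile B: G(17) = 2.
Combined Grundy value = 2 ⊕ 2 = 0.

0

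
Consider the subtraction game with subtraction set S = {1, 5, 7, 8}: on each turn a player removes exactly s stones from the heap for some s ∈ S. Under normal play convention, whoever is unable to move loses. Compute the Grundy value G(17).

0

n :  0  1  2  3  4  5  6  7  8  9 10 11 12 13 14 15 16 17
G :  0  1  0  1  0  1  0  1  2  3  2  3  2  3  2  0  1  0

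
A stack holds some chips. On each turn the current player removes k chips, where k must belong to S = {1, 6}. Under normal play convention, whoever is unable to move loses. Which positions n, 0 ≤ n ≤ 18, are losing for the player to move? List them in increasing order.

0, 2, 4, 7, 9, 11, 14, 16, 18

G(0) = 0
G(1) = mex{0} = 1
G(2) = mex{1} = 0
G(3) = mex{0} = 1
G(4) = mex{1} = 0
G(5) = mex{0} = 1
G(6) = mex{1,0} = 2
G(7) = mex{2,1} = 0
G(8) = mex{0,0} = 1
G(9) = mex{1,1} = 0
G(10) = mex{0,0} = 1
G(11) = mex{1,1} = 0
G(12) = mex{0,2} = 1
G(13) = mex{1,0} = 2
G(14) = mex{2,1} = 0
G(15) = mex{0,0} = 1
G(16) = mex{1,1} = 0
G(17) = mex{0,0} = 1
G(18) = mex{1,1} = 0
P-positions are exactly the n with G(n) = 0.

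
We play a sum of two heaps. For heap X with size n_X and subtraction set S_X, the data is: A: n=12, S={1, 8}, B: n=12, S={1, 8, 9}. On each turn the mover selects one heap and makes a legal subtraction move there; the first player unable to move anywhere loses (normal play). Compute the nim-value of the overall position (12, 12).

3

Heap A, S = {1, 8}:
n :  0  1  2  3  4  5  6  7  8  9 10 11 12
G :  0  1  0  1  0  1  0  1  2  0  1  0  1
G_A(12) = 1.
Heap B, S = {1, 8, 9}:
G(0) = 0
G(1) = mex{0} = 1
G(2) = mex{1} = 0
G(3) = mex{0} = 1
G(4) = mex{1} = 0
G(5) = mex{0} = 1
G(6) = mex{1} = 0
G(7) = mex{0} = 1
G(8) = mex{1,0} = 2
G(9) = mex{2,1,0} = 3
G(10) = mex{3,0,1} = 2
G(11) = mex{2,1,0} = 3
G(12) = mex{3,0,1} = 2
G_B(12) = 2.
Combined Grundy value = 1 ⊕ 2 = 3.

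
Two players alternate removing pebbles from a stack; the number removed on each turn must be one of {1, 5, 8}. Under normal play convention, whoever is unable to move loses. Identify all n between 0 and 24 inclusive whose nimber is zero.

0, 2, 4, 6, 13, 15, 17, 19

G(0) = 0
G(1) = mex{0} = 1
G(2) = mex{1} = 0
G(3) = mex{0} = 1
G(4) = mex{1} = 0
G(5) = mex{0,0} = 1
G(6) = mex{1,1} = 0
G(7) = mex{0,0} = 1
G(8) = mex{1,1,0} = 2
G(9) = mex{2,0,1} = 3
G(10) = mex{3,1,0} = 2
G(11) = mex{2,0,1} = 3
G(12) = mex{3,1,0} = 2
G(13) = mex{2,2,1} = 0
G(14) = mex{0,3,0} = 1
G(15) = mex{1,2,1} = 0
G(16) = mex{0,3,2} = 1
G(17) = mex{1,2,3} = 0
G(18) = mex{0,0,2} = 1
G(19) = mex{1,1,3} = 0
G(20) = mex{0,0,2} = 1
G(21) = mex{1,1,0} = 2
G(22) = mex{2,0,1} = 3
G(23) = mex{3,1,0} = 2
G(24) = mex{2,0,1} = 3
P-positions are exactly the n with G(n) = 0.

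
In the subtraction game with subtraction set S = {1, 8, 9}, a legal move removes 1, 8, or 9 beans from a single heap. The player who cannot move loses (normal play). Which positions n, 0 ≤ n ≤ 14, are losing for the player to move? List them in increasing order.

n :  0  1  2  3  4  5  6  7  8  9 10 11 12 13 14
G :  0  1  0  1  0  1  0  1  2  3  2  3  2  3  2
P-positions are exactly the n with G(n) = 0.

0, 2, 4, 6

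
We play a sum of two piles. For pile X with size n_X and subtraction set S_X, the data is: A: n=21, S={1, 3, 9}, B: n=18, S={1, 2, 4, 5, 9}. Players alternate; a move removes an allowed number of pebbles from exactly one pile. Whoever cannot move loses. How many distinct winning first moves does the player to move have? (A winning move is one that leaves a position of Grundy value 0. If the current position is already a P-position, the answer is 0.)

2

Pile A, S = {1, 3, 9}:
G(0) = 0
G(1) = mex{0} = 1
G(2) = mex{1} = 0
G(3) = mex{0,0} = 1
G(4) = mex{1,1} = 0
G(5) = mex{0,0} = 1
G(6) = mex{1,1} = 0
G(7) = mex{0,0} = 1
G(8) = mex{1,1} = 0
G(9) = mex{0,0,0} = 1
G(10) = mex{1,1,1} = 0
G(11) = mex{0,0,0} = 1
G(12) = mex{1,1,1} = 0
G(13) = mex{0,0,0} = 1
G(14) = mex{1,1,1} = 0
G(15) = mex{0,0,0} = 1
G(16) = mex{1,1,1} = 0
G(17) = mex{0,0,0} = 1
G(18) = mex{1,1,1} = 0
G(19) = mex{0,0,0} = 1
G(20) = mex{1,1,1} = 0
G(21) = mex{0,0,0} = 1
G_A(21) = 1.
Pile B, S = {1, 2, 4, 5, 9}:
G(0) = 0
G(1) = mex{0} = 1
G(2) = mex{1,0} = 2
G(3) = mex{2,1} = 0
G(4) = mex{0,2,0} = 1
G(5) = mex{1,0,1,0} = 2
G(6) = mex{2,1,2,1} = 0
G(7) = mex{0,2,0,2} = 1
G(8) = mex{1,0,1,0} = 2
G(9) = mex{2,1,2,1,0} = 3
G(10) = mex{3,2,0,2,1} = 4
G(11) = mex{4,3,1,0,2} = 5
G(12) = mex{5,4,2,1,0} = 3
G(13) = mex{3,5,3,2,1} = 0
G(14) = mex{0,3,4,3,2} = 1
G(15) = mex{1,0,5,4,0} = 2
G(16) = mex{2,1,3,5,1} = 0
G(17) = mex{0,2,0,3,2} = 1
G(18) = mex{1,0,1,0,3} = 2
G_B(18) = 2.
Combined Grundy value = 1 ⊕ 2 = 3.
A winning move leaves total XOR = 0, i.e. changes one component's Grundy value g to g ⊕ X where X is the current total.
Pile A: need g' = 1⊕3 = 2. Options: 21−1→G=0, 21−3→G=0, 21−9→G=0. Hits: 0.
Pile B: need g' = 2⊕3 = 1. Options: 18−1→G=1, 18−2→G=0, 18−4→G=1, 18−5→G=0, 18−9→G=3. Hits: 2.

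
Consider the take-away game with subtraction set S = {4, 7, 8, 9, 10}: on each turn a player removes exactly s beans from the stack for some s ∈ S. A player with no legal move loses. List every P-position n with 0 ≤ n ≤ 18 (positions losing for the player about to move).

n :  0  1  2  3  4  5  6  7  8  9 10 11 12 13 14 15 16 17 18
G :  0  0  0  0  1  1  1  1  2  2  2  2  3  3  0  0  0  0  1
P-positions are exactly the n with G(n) = 0.

0, 1, 2, 3, 14, 15, 16, 17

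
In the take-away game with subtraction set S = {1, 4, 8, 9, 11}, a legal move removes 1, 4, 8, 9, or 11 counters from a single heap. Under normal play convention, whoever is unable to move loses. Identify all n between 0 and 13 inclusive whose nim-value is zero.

n :  0  1  2  3  4  5  6  7  8  9 10 11 12 13
G :  0  1  0  1  2  0  1  0  1  2  3  2  0  1
P-positions are exactly the n with G(n) = 0.

0, 2, 5, 7, 12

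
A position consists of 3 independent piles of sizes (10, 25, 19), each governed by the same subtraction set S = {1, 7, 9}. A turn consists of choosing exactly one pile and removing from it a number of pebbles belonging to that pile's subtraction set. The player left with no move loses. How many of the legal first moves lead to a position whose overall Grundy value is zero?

0

All piles use S = {1, 7, 9}:
n :  0  1  2  3  4  5  6  7  8  9 10 11 12 13 14 15 16 17 18 19 20 21 22 23 24 25
G :  0  1  0  1  0  1  0  1  0  1  0  1  0  1  0  1  0  1  0  1  0  1  0  1  0  1
Pile A: G(10) = 0.
Pile B: G(25) = 1.
Pile C: G(19) = 1.
Combined Grundy value = 0 ⊕ 1 ⊕ 1 = 0.
A winning move leaves total XOR = 0, i.e. changes one component's Grundy value g to g ⊕ X where X is the current total.
Pile A: target g' = 0⊕0 = 0, but every legal move changes the Grundy value (mex property), so 0 moves.
Pile B: target g' = 1⊕0 = 1, but every legal move changes the Grundy value (mex property), so 0 moves.
Pile C: target g' = 1⊕0 = 1, but every legal move changes the Grundy value (mex property), so 0 moves.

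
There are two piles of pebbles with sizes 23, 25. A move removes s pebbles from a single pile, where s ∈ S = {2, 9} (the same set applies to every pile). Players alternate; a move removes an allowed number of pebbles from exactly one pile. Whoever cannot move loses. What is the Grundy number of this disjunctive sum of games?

All piles use S = {2, 9}:
G(0) = 0
G(1) = mex{} = 0
G(2) = mex{0} = 1
G(3) = mex{0} = 1
G(4) = mex{1} = 0
G(5) = mex{1} = 0
G(6) = mex{0} = 1
G(7) = mex{0} = 1
G(8) = mex{1} = 0
G(9) = mex{1,0} = 2
G(10) = mex{0,0} = 1
G(11) = mex{2,1} = 0
G(12) = mex{1,1} = 0
G(13) = mex{0,0} = 1
G(14) = mex{0,0} = 1
G(15) = mex{1,1} = 0
G(16) = mex{1,1} = 0
G(17) = mex{0,0} = 1
G(18) = mex{0,2} = 1
G(19) = mex{1,1} = 0
G(20) = mex{1,0} = 2
G(21) = mex{0,0} = 1
G(22) = mex{2,1} = 0
G(23) = mex{1,1} = 0
G(24) = mex{0,0} = 1
G(25) = mex{0,0} = 1
Pile A: G(23) = 0.
Pile B: G(25) = 1.
Combined Grundy value = 0 ⊕ 1 = 1.

1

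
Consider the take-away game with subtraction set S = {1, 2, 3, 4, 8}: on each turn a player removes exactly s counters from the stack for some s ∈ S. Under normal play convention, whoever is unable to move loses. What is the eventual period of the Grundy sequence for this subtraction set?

5

n :  0  1  2  3  4  5  6  7  8  9 10 11 12 13 14
G :  0  1  2  3  4  0  1  2  3  4  0  1  2  3  4
G(n+5) = G(n) holds for n = 0,…,7 (a full window of length max(S) = 8), so the sequence is purely periodic with period 5.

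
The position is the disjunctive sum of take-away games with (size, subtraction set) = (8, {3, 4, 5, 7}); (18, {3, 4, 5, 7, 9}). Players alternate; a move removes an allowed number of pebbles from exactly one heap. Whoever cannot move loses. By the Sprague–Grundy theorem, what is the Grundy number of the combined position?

Heap A, S = {3, 4, 5, 7}:
n : 0 1 2 3 4 5 6 7 8
G : 0 0 0 1 1 1 2 2 2
G_A(8) = 2.
Heap B, S = {3, 4, 5, 7, 9}:
G(0) = 0
G(1) = mex{} = 0
G(2) = mex{} = 0
G(3) = mex{0} = 1
G(4) = mex{0,0} = 1
G(5) = mex{0,0,0} = 1
G(6) = mex{1,0,0} = 2
G(7) = mex{1,1,0,0} = 2
G(8) = mex{1,1,1,0} = 2
G(9) = mex{2,1,1,0,0} = 3
G(10) = mex{2,2,1,1,0} = 3
G(11) = mex{2,2,2,1,0} = 3
G(12) = mex{3,2,2,1,1} = 0
G(13) = mex{3,3,2,2,1} = 0
G(14) = mex{3,3,3,2,1} = 0
G(15) = mex{0,3,3,2,2} = 1
G(16) = mex{0,0,3,3,2} = 1
G(17) = mex{0,0,0,3,2} = 1
G(18) = mex{1,0,0,3,3} = 2
G_B(18) = 2.
Combined Grundy value = 2 ⊕ 2 = 0.

0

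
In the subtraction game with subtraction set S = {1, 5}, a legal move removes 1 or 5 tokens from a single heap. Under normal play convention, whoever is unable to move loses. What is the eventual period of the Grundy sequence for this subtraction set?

n :  0  1  2  3  4  5  6  7  8  9 10 11 12 13 14
G :  0  1  0  1  0  1  0  1  0  1  0  1  0  1  0
G(n+2) = G(n) holds for n = 0,…,4 (a full window of length max(S) = 5), so the sequence is purely periodic with period 2.

2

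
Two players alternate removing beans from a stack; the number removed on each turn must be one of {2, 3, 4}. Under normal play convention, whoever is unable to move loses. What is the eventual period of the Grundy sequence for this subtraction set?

6

n :  0  1  2  3  4  5  6  7  8  9 10 11 12 13 14
G :  0  0  1  1  2  2  0  0  1  1  2  2  0  0  1
G(n+6) = G(n) holds for n = 0,…,3 (a full window of length max(S) = 4), so the sequence is purely periodic with period 6.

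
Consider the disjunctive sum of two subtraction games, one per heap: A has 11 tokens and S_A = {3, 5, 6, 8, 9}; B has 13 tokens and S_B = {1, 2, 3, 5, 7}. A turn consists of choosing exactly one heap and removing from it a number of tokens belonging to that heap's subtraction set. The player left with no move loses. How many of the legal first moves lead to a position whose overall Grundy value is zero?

Heap A, S = {3, 5, 6, 8, 9}:
n :  0  1  2  3  4  5  6  7  8  9 10 11
G :  0  0  0  1  1  1  2  2  2  3  3  3
G_A(11) = 3.
Heap B, S = {1, 2, 3, 5, 7}:
n :  0  1  2  3  4  5  6  7  8  9 10 11 12 13
G :  0  1  2  3  0  1  2  3  0  1  2  3  0  1
G_B(13) = 1.
Combined Grundy value = 3 ⊕ 1 = 2.
A winning move leaves total XOR = 0, i.e. changes one component's Grundy value g to g ⊕ X where X is the current total.
Heap A: need g' = 3⊕2 = 1. Options: 11−3→G=2, 11−5→G=2, 11−6→G=1, 11−8→G=1, 11−9→G=0. Hits: 2.
Heap B: need g' = 1⊕2 = 3. Options: 13−1→G=0, 13−2→G=3, 13−3→G=2, 13−5→G=0, 13−7→G=2. Hits: 1.

3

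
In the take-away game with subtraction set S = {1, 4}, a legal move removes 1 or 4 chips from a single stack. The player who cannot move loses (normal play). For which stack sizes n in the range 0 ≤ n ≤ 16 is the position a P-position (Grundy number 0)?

0, 2, 5, 7, 10, 12, 15

G(0) = 0
G(1) = mex{0} = 1
G(2) = mex{1} = 0
G(3) = mex{0} = 1
G(4) = mex{1,0} = 2
G(5) = mex{2,1} = 0
G(6) = mex{0,0} = 1
G(7) = mex{1,1} = 0
G(8) = mex{0,2} = 1
G(9) = mex{1,0} = 2
G(10) = mex{2,1} = 0
G(11) = mex{0,0} = 1
G(12) = mex{1,1} = 0
G(13) = mex{0,2} = 1
G(14) = mex{1,0} = 2
G(15) = mex{2,1} = 0
G(16) = mex{0,0} = 1
P-positions are exactly the n with G(n) = 0.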